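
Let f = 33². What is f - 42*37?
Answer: -465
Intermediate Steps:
f = 1089
f - 42*37 = 1089 - 42*37 = 1089 - 1554 = -465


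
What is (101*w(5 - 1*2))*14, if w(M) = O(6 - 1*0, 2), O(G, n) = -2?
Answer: -2828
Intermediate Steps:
w(M) = -2
(101*w(5 - 1*2))*14 = (101*(-2))*14 = -202*14 = -2828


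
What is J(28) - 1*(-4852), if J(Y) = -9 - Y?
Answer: 4815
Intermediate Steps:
J(28) - 1*(-4852) = (-9 - 1*28) - 1*(-4852) = (-9 - 28) + 4852 = -37 + 4852 = 4815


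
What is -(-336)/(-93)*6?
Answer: -672/31 ≈ -21.677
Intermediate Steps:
-(-336)/(-93)*6 = -(-336)*(-1)/93*6 = -24*14/93*6 = -112/31*6 = -672/31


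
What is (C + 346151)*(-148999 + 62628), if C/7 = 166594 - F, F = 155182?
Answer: -36797068985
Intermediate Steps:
C = 79884 (C = 7*(166594 - 1*155182) = 7*(166594 - 155182) = 7*11412 = 79884)
(C + 346151)*(-148999 + 62628) = (79884 + 346151)*(-148999 + 62628) = 426035*(-86371) = -36797068985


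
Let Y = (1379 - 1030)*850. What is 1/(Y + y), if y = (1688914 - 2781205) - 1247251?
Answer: -1/2042892 ≈ -4.8950e-7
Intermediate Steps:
Y = 296650 (Y = 349*850 = 296650)
y = -2339542 (y = -1092291 - 1247251 = -2339542)
1/(Y + y) = 1/(296650 - 2339542) = 1/(-2042892) = -1/2042892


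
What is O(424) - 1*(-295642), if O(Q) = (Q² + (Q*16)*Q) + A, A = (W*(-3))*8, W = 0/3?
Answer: 3351834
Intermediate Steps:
W = 0 (W = 0*(⅓) = 0)
A = 0 (A = (0*(-3))*8 = 0*8 = 0)
O(Q) = 17*Q² (O(Q) = (Q² + (Q*16)*Q) + 0 = (Q² + (16*Q)*Q) + 0 = (Q² + 16*Q²) + 0 = 17*Q² + 0 = 17*Q²)
O(424) - 1*(-295642) = 17*424² - 1*(-295642) = 17*179776 + 295642 = 3056192 + 295642 = 3351834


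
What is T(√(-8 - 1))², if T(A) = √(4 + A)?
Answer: 4 + 3*I ≈ 4.0 + 3.0*I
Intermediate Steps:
T(√(-8 - 1))² = (√(4 + √(-8 - 1)))² = (√(4 + √(-9)))² = (√(4 + 3*I))² = (√2*(3 + I)/2)² = (3 + I)²/2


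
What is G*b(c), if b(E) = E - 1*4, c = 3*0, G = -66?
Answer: 264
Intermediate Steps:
c = 0
b(E) = -4 + E (b(E) = E - 4 = -4 + E)
G*b(c) = -66*(-4 + 0) = -66*(-4) = 264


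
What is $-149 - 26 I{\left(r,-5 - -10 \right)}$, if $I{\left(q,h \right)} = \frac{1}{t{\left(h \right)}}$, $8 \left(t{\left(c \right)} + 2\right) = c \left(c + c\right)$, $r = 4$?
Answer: $- \frac{2637}{17} \approx -155.12$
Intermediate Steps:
$t{\left(c \right)} = -2 + \frac{c^{2}}{4}$ ($t{\left(c \right)} = -2 + \frac{c \left(c + c\right)}{8} = -2 + \frac{c 2 c}{8} = -2 + \frac{2 c^{2}}{8} = -2 + \frac{c^{2}}{4}$)
$I{\left(q,h \right)} = \frac{1}{-2 + \frac{h^{2}}{4}}$
$-149 - 26 I{\left(r,-5 - -10 \right)} = -149 - 26 \frac{4}{-8 + \left(-5 - -10\right)^{2}} = -149 - 26 \frac{4}{-8 + \left(-5 + 10\right)^{2}} = -149 - 26 \frac{4}{-8 + 5^{2}} = -149 - 26 \frac{4}{-8 + 25} = -149 - 26 \cdot \frac{4}{17} = -149 - 26 \cdot 4 \cdot \frac{1}{17} = -149 - \frac{104}{17} = - \frac{2637}{17}$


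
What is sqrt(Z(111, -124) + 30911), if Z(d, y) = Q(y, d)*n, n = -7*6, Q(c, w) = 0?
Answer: sqrt(30911) ≈ 175.82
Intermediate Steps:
n = -42
Z(d, y) = 0 (Z(d, y) = 0*(-42) = 0)
sqrt(Z(111, -124) + 30911) = sqrt(0 + 30911) = sqrt(30911)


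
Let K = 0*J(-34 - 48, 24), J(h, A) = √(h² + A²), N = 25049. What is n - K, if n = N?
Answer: 25049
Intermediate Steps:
J(h, A) = √(A² + h²)
n = 25049
K = 0 (K = 0*√(24² + (-34 - 48)²) = 0*√(576 + (-82)²) = 0*√(576 + 6724) = 0*√7300 = 0*(10*√73) = 0)
n - K = 25049 - 1*0 = 25049 + 0 = 25049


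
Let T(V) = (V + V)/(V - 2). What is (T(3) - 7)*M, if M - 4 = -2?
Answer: -2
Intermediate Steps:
T(V) = 2*V/(-2 + V) (T(V) = (2*V)/(-2 + V) = 2*V/(-2 + V))
M = 2 (M = 4 - 2 = 2)
(T(3) - 7)*M = (2*3/(-2 + 3) - 7)*2 = (2*3/1 - 7)*2 = (2*3*1 - 7)*2 = (6 - 7)*2 = -1*2 = -2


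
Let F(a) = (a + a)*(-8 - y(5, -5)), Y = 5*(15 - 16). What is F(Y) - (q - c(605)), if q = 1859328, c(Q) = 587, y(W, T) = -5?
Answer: -1858711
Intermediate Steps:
Y = -5 (Y = 5*(-1) = -5)
F(a) = -6*a (F(a) = (a + a)*(-8 - 1*(-5)) = (2*a)*(-8 + 5) = (2*a)*(-3) = -6*a)
F(Y) - (q - c(605)) = -6*(-5) - (1859328 - 1*587) = 30 - (1859328 - 587) = 30 - 1*1858741 = 30 - 1858741 = -1858711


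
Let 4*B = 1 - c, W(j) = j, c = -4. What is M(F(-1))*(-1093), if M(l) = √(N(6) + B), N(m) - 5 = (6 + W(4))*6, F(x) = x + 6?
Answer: -1093*√265/2 ≈ -8896.4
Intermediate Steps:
F(x) = 6 + x
B = 5/4 (B = (1 - 1*(-4))/4 = (1 + 4)/4 = (¼)*5 = 5/4 ≈ 1.2500)
N(m) = 65 (N(m) = 5 + (6 + 4)*6 = 5 + 10*6 = 5 + 60 = 65)
M(l) = √265/2 (M(l) = √(65 + 5/4) = √(265/4) = √265/2)
M(F(-1))*(-1093) = (√265/2)*(-1093) = -1093*√265/2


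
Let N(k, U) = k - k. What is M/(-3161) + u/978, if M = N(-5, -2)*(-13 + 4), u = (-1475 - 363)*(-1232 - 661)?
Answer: 579889/163 ≈ 3557.6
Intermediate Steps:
N(k, U) = 0
u = 3479334 (u = -1838*(-1893) = 3479334)
M = 0 (M = 0*(-13 + 4) = 0*(-9) = 0)
M/(-3161) + u/978 = 0/(-3161) + 3479334/978 = 0*(-1/3161) + 3479334*(1/978) = 0 + 579889/163 = 579889/163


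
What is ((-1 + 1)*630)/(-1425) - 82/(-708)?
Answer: 41/354 ≈ 0.11582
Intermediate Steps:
((-1 + 1)*630)/(-1425) - 82/(-708) = (0*630)*(-1/1425) - 82*(-1/708) = 0*(-1/1425) + 41/354 = 0 + 41/354 = 41/354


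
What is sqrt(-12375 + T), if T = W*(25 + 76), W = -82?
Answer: I*sqrt(20657) ≈ 143.73*I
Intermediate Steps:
T = -8282 (T = -82*(25 + 76) = -82*101 = -8282)
sqrt(-12375 + T) = sqrt(-12375 - 8282) = sqrt(-20657) = I*sqrt(20657)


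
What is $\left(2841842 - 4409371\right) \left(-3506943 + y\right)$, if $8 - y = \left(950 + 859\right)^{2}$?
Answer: $10626931183064$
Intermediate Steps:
$y = -3272473$ ($y = 8 - \left(950 + 859\right)^{2} = 8 - 1809^{2} = 8 - 3272481 = -3272473$)
$\left(2841842 - 4409371\right) \left(-3506943 + y\right) = \left(2841842 - 4409371\right) \left(-3506943 - 3272473\right) = \left(-1567529\right) \left(-6779416\right) = 10626931183064$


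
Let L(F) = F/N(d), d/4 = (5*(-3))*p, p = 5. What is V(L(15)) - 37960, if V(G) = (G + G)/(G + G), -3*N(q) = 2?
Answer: -37959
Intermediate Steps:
d = -300 (d = 4*((5*(-3))*5) = 4*(-15*5) = 4*(-75) = -300)
N(q) = -2/3 (N(q) = -1/3*2 = -2/3)
L(F) = -3*F/2 (L(F) = F/(-2/3) = F*(-3/2) = -3*F/2)
V(G) = 1 (V(G) = (2*G)/((2*G)) = (2*G)*(1/(2*G)) = 1)
V(L(15)) - 37960 = 1 - 37960 = -37959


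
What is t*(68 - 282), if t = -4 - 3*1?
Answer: 1498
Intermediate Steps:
t = -7 (t = -4 - 3 = -7)
t*(68 - 282) = -7*(68 - 282) = -7*(-214) = 1498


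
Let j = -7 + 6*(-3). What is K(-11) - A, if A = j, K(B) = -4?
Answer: 21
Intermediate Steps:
j = -25 (j = -7 - 18 = -25)
A = -25
K(-11) - A = -4 - 1*(-25) = -4 + 25 = 21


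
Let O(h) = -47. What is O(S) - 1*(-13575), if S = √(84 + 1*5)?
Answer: 13528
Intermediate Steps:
S = √89 (S = √(84 + 5) = √89 ≈ 9.4340)
O(S) - 1*(-13575) = -47 - 1*(-13575) = -47 + 13575 = 13528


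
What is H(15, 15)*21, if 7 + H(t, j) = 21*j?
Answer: 6468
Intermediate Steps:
H(t, j) = -7 + 21*j
H(15, 15)*21 = (-7 + 21*15)*21 = (-7 + 315)*21 = 308*21 = 6468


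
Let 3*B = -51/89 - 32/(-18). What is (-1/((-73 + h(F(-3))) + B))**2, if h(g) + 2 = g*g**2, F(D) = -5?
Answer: 5774409/230049733225 ≈ 2.5101e-5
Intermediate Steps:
h(g) = -2 + g**3 (h(g) = -2 + g*g**2 = -2 + g**3)
B = 965/2403 (B = (-51/89 - 32/(-18))/3 = (-51*1/89 - 32*(-1/18))/3 = (-51/89 + 16/9)/3 = (1/3)*(965/801) = 965/2403 ≈ 0.40158)
(-1/((-73 + h(F(-3))) + B))**2 = (-1/((-73 + (-2 + (-5)**3)) + 965/2403))**2 = (-1/((-73 + (-2 - 125)) + 965/2403))**2 = (-1/((-73 - 127) + 965/2403))**2 = (-1/(-200 + 965/2403))**2 = (-1/(-479635/2403))**2 = (-1*(-2403/479635))**2 = (2403/479635)**2 = 5774409/230049733225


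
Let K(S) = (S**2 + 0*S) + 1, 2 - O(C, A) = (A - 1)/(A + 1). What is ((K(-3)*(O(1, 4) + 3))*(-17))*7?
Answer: -5236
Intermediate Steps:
O(C, A) = 2 - (-1 + A)/(1 + A) (O(C, A) = 2 - (A - 1)/(A + 1) = 2 - (-1 + A)/(1 + A))
K(S) = 1 + S**2 (K(S) = (S**2 + 0) + 1 = S**2 + 1 = 1 + S**2)
((K(-3)*(O(1, 4) + 3))*(-17))*7 = (((1 + (-3)**2)*((3 + 4)/(1 + 4) + 3))*(-17))*7 = (((1 + 9)*(7/5 + 3))*(-17))*7 = ((10*((1/5)*7 + 3))*(-17))*7 = ((10*(7/5 + 3))*(-17))*7 = ((10*(22/5))*(-17))*7 = (44*(-17))*7 = -748*7 = -5236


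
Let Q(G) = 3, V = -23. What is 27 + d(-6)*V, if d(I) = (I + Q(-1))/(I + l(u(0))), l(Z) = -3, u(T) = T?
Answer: 58/3 ≈ 19.333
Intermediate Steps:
d(I) = (3 + I)/(-3 + I) (d(I) = (I + 3)/(I - 3) = (3 + I)/(-3 + I))
27 + d(-6)*V = 27 + ((3 - 6)/(-3 - 6))*(-23) = 27 + (-3/(-9))*(-23) = 27 - ⅑*(-3)*(-23) = 27 + (⅓)*(-23) = 27 - 23/3 = 58/3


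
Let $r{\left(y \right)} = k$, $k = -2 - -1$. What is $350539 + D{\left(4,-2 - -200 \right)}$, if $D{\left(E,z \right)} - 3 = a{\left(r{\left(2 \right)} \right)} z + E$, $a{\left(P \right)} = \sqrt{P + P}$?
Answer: $350546 + 198 i \sqrt{2} \approx 3.5055 \cdot 10^{5} + 280.01 i$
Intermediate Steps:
$k = -1$ ($k = -2 + 1 = -1$)
$r{\left(y \right)} = -1$
$a{\left(P \right)} = \sqrt{2} \sqrt{P}$ ($a{\left(P \right)} = \sqrt{2 P} = \sqrt{2} \sqrt{P}$)
$D{\left(E,z \right)} = 3 + E + i z \sqrt{2}$ ($D{\left(E,z \right)} = 3 + \left(\sqrt{2} \sqrt{-1} z + E\right) = 3 + \left(\sqrt{2} i z + E\right) = 3 + \left(i \sqrt{2} z + E\right) = 3 + \left(i z \sqrt{2} + E\right) = 3 + \left(E + i z \sqrt{2}\right) = 3 + E + i z \sqrt{2}$)
$350539 + D{\left(4,-2 - -200 \right)} = 350539 + \left(3 + 4 + i \left(-2 - -200\right) \sqrt{2}\right) = 350539 + \left(3 + 4 + i \left(-2 + 200\right) \sqrt{2}\right) = 350539 + \left(3 + 4 + i 198 \sqrt{2}\right) = 350539 + \left(3 + 4 + 198 i \sqrt{2}\right) = 350539 + \left(7 + 198 i \sqrt{2}\right) = 350546 + 198 i \sqrt{2}$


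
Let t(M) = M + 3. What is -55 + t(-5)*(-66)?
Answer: 77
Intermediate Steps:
t(M) = 3 + M
-55 + t(-5)*(-66) = -55 + (3 - 5)*(-66) = -55 - 2*(-66) = -55 + 132 = 77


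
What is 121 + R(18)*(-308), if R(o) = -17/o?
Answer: 3707/9 ≈ 411.89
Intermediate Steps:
121 + R(18)*(-308) = 121 - 17/18*(-308) = 121 + 2618/9 = 3707/9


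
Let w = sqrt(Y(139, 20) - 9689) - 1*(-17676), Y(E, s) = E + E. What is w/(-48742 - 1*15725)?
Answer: -1964/7163 - I*sqrt(9411)/64467 ≈ -0.27419 - 0.0015048*I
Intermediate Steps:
Y(E, s) = 2*E
w = 17676 + I*sqrt(9411) (w = sqrt(2*139 - 9689) - 1*(-17676) = sqrt(278 - 9689) + 17676 = sqrt(-9411) + 17676 = I*sqrt(9411) + 17676 = 17676 + I*sqrt(9411) ≈ 17676.0 + 97.01*I)
w/(-48742 - 1*15725) = (17676 + I*sqrt(9411))/(-48742 - 1*15725) = (17676 + I*sqrt(9411))/(-48742 - 15725) = (17676 + I*sqrt(9411))/(-64467) = (17676 + I*sqrt(9411))*(-1/64467) = -1964/7163 - I*sqrt(9411)/64467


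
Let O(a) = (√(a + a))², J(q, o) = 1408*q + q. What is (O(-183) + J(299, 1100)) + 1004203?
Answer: 1425128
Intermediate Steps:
J(q, o) = 1409*q
O(a) = 2*a (O(a) = (√(2*a))² = (√2*√a)² = 2*a)
(O(-183) + J(299, 1100)) + 1004203 = (2*(-183) + 1409*299) + 1004203 = (-366 + 421291) + 1004203 = 420925 + 1004203 = 1425128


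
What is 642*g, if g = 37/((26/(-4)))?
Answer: -47508/13 ≈ -3654.5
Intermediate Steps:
g = -74/13 (g = 37/((26*(-¼))) = 37/(-13/2) = 37*(-2/13) = -74/13 ≈ -5.6923)
642*g = 642*(-74/13) = -47508/13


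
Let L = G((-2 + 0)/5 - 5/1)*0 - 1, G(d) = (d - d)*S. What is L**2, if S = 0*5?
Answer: 1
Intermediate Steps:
S = 0
G(d) = 0 (G(d) = (d - d)*0 = 0*0 = 0)
L = -1 (L = 0*0 - 1 = 0 - 1 = -1)
L**2 = (-1)**2 = 1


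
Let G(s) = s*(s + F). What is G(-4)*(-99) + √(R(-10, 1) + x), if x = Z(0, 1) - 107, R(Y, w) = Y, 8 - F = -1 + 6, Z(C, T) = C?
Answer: -396 + 3*I*√13 ≈ -396.0 + 10.817*I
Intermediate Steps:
F = 3 (F = 8 - (-1 + 6) = 8 - 1*5 = 8 - 5 = 3)
G(s) = s*(3 + s) (G(s) = s*(s + 3) = s*(3 + s))
x = -107 (x = 0 - 107 = -107)
G(-4)*(-99) + √(R(-10, 1) + x) = -4*(3 - 4)*(-99) + √(-10 - 107) = -4*(-1)*(-99) + √(-117) = 4*(-99) + 3*I*√13 = -396 + 3*I*√13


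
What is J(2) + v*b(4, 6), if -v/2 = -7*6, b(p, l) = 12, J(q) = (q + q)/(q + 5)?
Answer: 7060/7 ≈ 1008.6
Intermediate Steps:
J(q) = 2*q/(5 + q) (J(q) = (2*q)/(5 + q) = 2*q/(5 + q))
v = 84 (v = -(-14)*6 = -2*(-42) = 84)
J(2) + v*b(4, 6) = 2*2/(5 + 2) + 84*12 = 2*2/7 + 1008 = 2*2*(⅐) + 1008 = 4/7 + 1008 = 7060/7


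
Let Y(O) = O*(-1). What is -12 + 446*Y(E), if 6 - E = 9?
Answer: 1326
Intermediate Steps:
E = -3 (E = 6 - 1*9 = 6 - 9 = -3)
Y(O) = -O
-12 + 446*Y(E) = -12 + 446*(-1*(-3)) = -12 + 446*3 = -12 + 1338 = 1326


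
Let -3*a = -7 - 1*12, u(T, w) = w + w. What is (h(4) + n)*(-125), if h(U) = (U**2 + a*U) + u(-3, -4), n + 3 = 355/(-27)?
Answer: -58000/27 ≈ -2148.1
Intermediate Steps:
u(T, w) = 2*w
a = 19/3 (a = -(-7 - 1*12)/3 = -(-7 - 12)/3 = -1/3*(-19) = 19/3 ≈ 6.3333)
n = -436/27 (n = -3 + 355/(-27) = -3 + 355*(-1/27) = -3 - 355/27 = -436/27 ≈ -16.148)
h(U) = -8 + U**2 + 19*U/3 (h(U) = (U**2 + 19*U/3) + 2*(-4) = (U**2 + 19*U/3) - 8 = -8 + U**2 + 19*U/3)
(h(4) + n)*(-125) = ((-8 + 4**2 + (19/3)*4) - 436/27)*(-125) = ((-8 + 16 + 76/3) - 436/27)*(-125) = (100/3 - 436/27)*(-125) = (464/27)*(-125) = -58000/27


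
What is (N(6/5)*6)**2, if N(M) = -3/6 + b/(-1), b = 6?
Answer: 1521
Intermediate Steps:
N(M) = -13/2 (N(M) = -3/6 + 6/(-1) = -3*1/6 + 6*(-1) = -1/2 - 6 = -13/2)
(N(6/5)*6)**2 = (-13/2*6)**2 = (-39)**2 = 1521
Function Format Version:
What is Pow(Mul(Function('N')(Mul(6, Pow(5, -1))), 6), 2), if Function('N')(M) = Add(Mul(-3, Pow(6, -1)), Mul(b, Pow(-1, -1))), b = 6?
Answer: 1521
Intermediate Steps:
Function('N')(M) = Rational(-13, 2) (Function('N')(M) = Add(Mul(-3, Pow(6, -1)), Mul(6, Pow(-1, -1))) = Add(Mul(-3, Rational(1, 6)), Mul(6, -1)) = Add(Rational(-1, 2), -6) = Rational(-13, 2))
Pow(Mul(Function('N')(Mul(6, Pow(5, -1))), 6), 2) = Pow(Mul(Rational(-13, 2), 6), 2) = Pow(-39, 2) = 1521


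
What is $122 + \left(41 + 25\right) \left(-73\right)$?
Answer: $-4696$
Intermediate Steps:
$122 + \left(41 + 25\right) \left(-73\right) = 122 + 66 \left(-73\right) = 122 - 4818 = -4696$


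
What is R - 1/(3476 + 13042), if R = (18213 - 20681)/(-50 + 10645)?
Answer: -40777019/175008210 ≈ -0.23300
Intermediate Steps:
R = -2468/10595 ≈ -0.23294
R - 1/(3476 + 13042) = -2468/10595 - 1/(3476 + 13042) = -2468/10595 - 1/16518 = -40777019/175008210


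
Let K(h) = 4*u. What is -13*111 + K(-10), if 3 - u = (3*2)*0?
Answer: -1431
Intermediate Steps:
u = 3 (u = 3 - 3*2*0 = 3 - 6*0 = 3 - 1*0 = 3 + 0 = 3)
K(h) = 12 (K(h) = 4*3 = 12)
-13*111 + K(-10) = -13*111 + 12 = -1443 + 12 = -1431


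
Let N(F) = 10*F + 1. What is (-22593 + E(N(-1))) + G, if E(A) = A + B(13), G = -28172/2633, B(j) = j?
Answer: -59505009/2633 ≈ -22600.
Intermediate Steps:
G = -28172/2633 (G = -28172*1/2633 = -28172/2633 ≈ -10.700)
N(F) = 1 + 10*F
E(A) = 13 + A (E(A) = A + 13 = 13 + A)
(-22593 + E(N(-1))) + G = (-22593 + (13 + (1 + 10*(-1)))) - 28172/2633 = (-22593 + (13 + (1 - 10))) - 28172/2633 = (-22593 + (13 - 9)) - 28172/2633 = (-22593 + 4) - 28172/2633 = -22589 - 28172/2633 = -59505009/2633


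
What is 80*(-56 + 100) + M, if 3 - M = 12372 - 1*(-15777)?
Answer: -24626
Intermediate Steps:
M = -28146 (M = 3 - (12372 - 1*(-15777)) = 3 - (12372 + 15777) = 3 - 1*28149 = 3 - 28149 = -28146)
80*(-56 + 100) + M = 80*(-56 + 100) - 28146 = 80*44 - 28146 = 3520 - 28146 = -24626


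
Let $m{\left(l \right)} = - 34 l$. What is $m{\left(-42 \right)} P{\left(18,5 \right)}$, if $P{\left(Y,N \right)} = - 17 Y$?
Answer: $-436968$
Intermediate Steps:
$m{\left(-42 \right)} P{\left(18,5 \right)} = \left(-34\right) \left(-42\right) \left(\left(-17\right) 18\right) = 1428 \left(-306\right) = -436968$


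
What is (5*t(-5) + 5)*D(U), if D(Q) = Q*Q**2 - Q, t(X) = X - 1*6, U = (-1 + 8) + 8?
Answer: -168000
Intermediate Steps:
U = 15 (U = 7 + 8 = 15)
t(X) = -6 + X (t(X) = X - 6 = -6 + X)
D(Q) = Q**3 - Q
(5*t(-5) + 5)*D(U) = (5*(-6 - 5) + 5)*(15**3 - 1*15) = (5*(-11) + 5)*(3375 - 15) = (-55 + 5)*3360 = -50*3360 = -168000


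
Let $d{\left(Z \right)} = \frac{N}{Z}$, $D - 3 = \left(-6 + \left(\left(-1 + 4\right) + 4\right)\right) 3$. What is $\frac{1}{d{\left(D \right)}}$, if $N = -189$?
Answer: $- \frac{2}{63} \approx -0.031746$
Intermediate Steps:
$D = 6$ ($D = 3 + \left(-6 + \left(\left(-1 + 4\right) + 4\right)\right) 3 = 3 + \left(-6 + \left(3 + 4\right)\right) 3 = 3 + \left(-6 + 7\right) 3 = 3 + 1 \cdot 3 = 3 + 3 = 6$)
$d{\left(Z \right)} = - \frac{189}{Z}$
$\frac{1}{d{\left(D \right)}} = \frac{1}{\left(-189\right) \frac{1}{6}} = \frac{1}{- \frac{63}{2}} = - \frac{2}{63}$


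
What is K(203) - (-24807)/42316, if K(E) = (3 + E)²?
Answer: 1795746583/42316 ≈ 42437.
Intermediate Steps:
K(203) - (-24807)/42316 = (3 + 203)² - (-24807)/42316 = 206² - (-24807)/42316 = 42436 - 1*(-24807/42316) = 42436 + 24807/42316 = 1795746583/42316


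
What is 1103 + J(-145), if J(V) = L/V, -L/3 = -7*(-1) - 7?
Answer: 1103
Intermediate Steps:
L = 0 (L = -3*(-7*(-1) - 7) = -3*(7 - 7) = -3*0 = 0)
J(V) = 0 (J(V) = 0/V = 0)
1103 + J(-145) = 1103 + 0 = 1103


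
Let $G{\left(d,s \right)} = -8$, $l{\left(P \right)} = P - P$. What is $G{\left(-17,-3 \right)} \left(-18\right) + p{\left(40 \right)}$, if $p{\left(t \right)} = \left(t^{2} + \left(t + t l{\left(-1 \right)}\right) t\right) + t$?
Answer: $3384$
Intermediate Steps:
$l{\left(P \right)} = 0$
$p{\left(t \right)} = t + 2 t^{2}$ ($p{\left(t \right)} = \left(t^{2} + \left(t + t 0\right) t\right) + t = \left(t^{2} + \left(t + 0\right) t\right) + t = \left(t^{2} + t t\right) + t = \left(t^{2} + t^{2}\right) + t = 2 t^{2} + t = t + 2 t^{2}$)
$G{\left(-17,-3 \right)} \left(-18\right) + p{\left(40 \right)} = \left(-8\right) \left(-18\right) + 40 \left(1 + 2 \cdot 40\right) = 144 + 40 \left(1 + 80\right) = 144 + 40 \cdot 81 = 144 + 3240 = 3384$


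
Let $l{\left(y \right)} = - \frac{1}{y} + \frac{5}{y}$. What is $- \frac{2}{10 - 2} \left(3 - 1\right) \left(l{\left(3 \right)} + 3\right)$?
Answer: $- \frac{13}{6} \approx -2.1667$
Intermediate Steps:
$l{\left(y \right)} = \frac{4}{y}$
$- \frac{2}{10 - 2} \left(3 - 1\right) \left(l{\left(3 \right)} + 3\right) = - \frac{2}{10 - 2} \left(3 - 1\right) \left(\frac{4}{3} + 3\right) = - \frac{2}{8} \cdot 2 \left(4 \cdot \frac{1}{3} + 3\right) = \left(-2\right) \frac{1}{8} \cdot 2 \left(\frac{4}{3} + 3\right) = - \frac{2 \cdot \frac{13}{3}}{4} = \left(- \frac{1}{4}\right) \frac{26}{3} = - \frac{13}{6}$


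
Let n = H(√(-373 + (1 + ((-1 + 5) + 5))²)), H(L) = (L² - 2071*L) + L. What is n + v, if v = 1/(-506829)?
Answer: -138364318/506829 - 2070*I*√273 ≈ -273.0 - 34202.0*I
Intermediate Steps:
v = -1/506829 ≈ -1.9731e-6
H(L) = L² - 2070*L
n = I*√273*(-2070 + I*√273) (n = √(-373 + (1 + ((-1 + 5) + 5))²)*(-2070 + √(-373 + (1 + ((-1 + 5) + 5))²)) = √(-373 + (1 + (4 + 5))²)*(-2070 + √(-373 + (1 + (4 + 5))²)) = √(-373 + (1 + 9)²)*(-2070 + √(-373 + (1 + 9)²)) = √(-373 + 10²)*(-2070 + √(-373 + 10²)) = √(-373 + 100)*(-2070 + √(-373 + 100)) = √(-273)*(-2070 + √(-273)) = (I*√273)*(-2070 + I*√273) = I*√273*(-2070 + I*√273) ≈ -273.0 - 34202.0*I)
n + v = (-273 - 2070*I*√273) - 1/506829 = -138364318/506829 - 2070*I*√273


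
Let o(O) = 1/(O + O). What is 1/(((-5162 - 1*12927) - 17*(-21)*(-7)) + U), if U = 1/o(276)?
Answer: -1/20036 ≈ -4.9910e-5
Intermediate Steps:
o(O) = 1/(2*O)
U = 552 (U = 1/((1/2)/276) = 1/((1/2)*(1/276)) = 1/(1/552) = 552)
1/(((-5162 - 1*12927) - 17*(-21)*(-7)) + U) = 1/(((-5162 - 1*12927) - 17*(-21)*(-7)) + 552) = 1/(((-5162 - 12927) - (-357)*(-7)) + 552) = 1/((-18089 - 1*2499) + 552) = 1/((-18089 - 2499) + 552) = 1/(-20588 + 552) = 1/(-20036) = -1/20036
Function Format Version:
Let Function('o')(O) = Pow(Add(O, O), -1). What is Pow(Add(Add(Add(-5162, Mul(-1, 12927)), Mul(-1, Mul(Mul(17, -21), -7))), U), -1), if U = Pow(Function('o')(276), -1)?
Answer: Rational(-1, 20036) ≈ -4.9910e-5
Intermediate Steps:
Function('o')(O) = Mul(Rational(1, 2), Pow(O, -1)) (Function('o')(O) = Pow(Mul(2, O), -1) = Mul(Rational(1, 2), Pow(O, -1)))
U = 552 (U = Pow(Mul(Rational(1, 2), Pow(276, -1)), -1) = Pow(Mul(Rational(1, 2), Rational(1, 276)), -1) = Pow(Rational(1, 552), -1) = 552)
Pow(Add(Add(Add(-5162, Mul(-1, 12927)), Mul(-1, Mul(Mul(17, -21), -7))), U), -1) = Pow(Add(Add(Add(-5162, Mul(-1, 12927)), Mul(-1, Mul(Mul(17, -21), -7))), 552), -1) = Pow(Add(Add(Add(-5162, -12927), Mul(-1, Mul(-357, -7))), 552), -1) = Pow(Add(Add(-18089, Mul(-1, 2499)), 552), -1) = Pow(Add(Add(-18089, -2499), 552), -1) = Pow(Add(-20588, 552), -1) = Pow(-20036, -1) = Rational(-1, 20036)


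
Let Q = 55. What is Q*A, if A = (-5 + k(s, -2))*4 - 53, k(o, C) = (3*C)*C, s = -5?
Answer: -1375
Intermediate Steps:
k(o, C) = 3*C²
A = -25 (A = (-5 + 3*(-2)²)*4 - 53 = (-5 + 3*4)*4 - 53 = (-5 + 12)*4 - 53 = 7*4 - 53 = 28 - 53 = -25)
Q*A = 55*(-25) = -1375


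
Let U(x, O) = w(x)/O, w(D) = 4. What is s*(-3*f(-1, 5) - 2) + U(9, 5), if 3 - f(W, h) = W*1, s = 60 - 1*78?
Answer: 1264/5 ≈ 252.80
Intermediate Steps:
s = -18 (s = 60 - 78 = -18)
f(W, h) = 3 - W
U(x, O) = 4/O
s*(-3*f(-1, 5) - 2) + U(9, 5) = -18*(-3*(3 - 1*(-1)) - 2) + 4/5 = -18*(-3*(3 + 1) - 2) + 4*(⅕) = -18*(-3*4 - 2) + ⅘ = -18*(-12 - 2) + ⅘ = -18*(-14) + ⅘ = 252 + ⅘ = 1264/5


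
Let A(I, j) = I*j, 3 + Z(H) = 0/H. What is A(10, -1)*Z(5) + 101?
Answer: 131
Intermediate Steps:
Z(H) = -3 (Z(H) = -3 + 0/H = -3 + 0 = -3)
A(10, -1)*Z(5) + 101 = (10*(-1))*(-3) + 101 = -10*(-3) + 101 = 30 + 101 = 131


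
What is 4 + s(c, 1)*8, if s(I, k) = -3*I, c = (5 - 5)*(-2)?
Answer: 4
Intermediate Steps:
c = 0 (c = 0*(-2) = 0)
4 + s(c, 1)*8 = 4 - 3*0*8 = 4 + 0*8 = 4 + 0 = 4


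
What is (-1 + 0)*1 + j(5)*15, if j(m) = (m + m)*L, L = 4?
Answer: 599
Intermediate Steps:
j(m) = 8*m (j(m) = (m + m)*4 = (2*m)*4 = 8*m)
(-1 + 0)*1 + j(5)*15 = (-1 + 0)*1 + (8*5)*15 = -1*1 + 40*15 = -1 + 600 = 599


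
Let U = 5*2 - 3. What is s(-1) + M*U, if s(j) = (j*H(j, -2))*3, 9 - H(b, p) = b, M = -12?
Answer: -114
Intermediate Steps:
U = 7 (U = 10 - 3 = 7)
H(b, p) = 9 - b
s(j) = 3*j*(9 - j) (s(j) = (j*(9 - j))*3 = 3*j*(9 - j))
s(-1) + M*U = 3*(-1)*(9 - 1*(-1)) - 12*7 = 3*(-1)*(9 + 1) - 84 = 3*(-1)*10 - 84 = -30 - 84 = -114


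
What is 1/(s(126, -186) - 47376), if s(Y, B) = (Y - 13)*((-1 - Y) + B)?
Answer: -1/82745 ≈ -1.2085e-5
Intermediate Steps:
s(Y, B) = (-13 + Y)*(-1 + B - Y)
1/(s(126, -186) - 47376) = 1/((13 - 1*126² - 13*(-186) + 12*126 - 186*126) - 47376) = 1/((13 - 1*15876 + 2418 + 1512 - 23436) - 47376) = 1/((13 - 15876 + 2418 + 1512 - 23436) - 47376) = 1/(-35369 - 47376) = 1/(-82745) = -1/82745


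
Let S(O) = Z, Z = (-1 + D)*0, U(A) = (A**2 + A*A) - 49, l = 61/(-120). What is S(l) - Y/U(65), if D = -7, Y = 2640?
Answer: -2640/8401 ≈ -0.31425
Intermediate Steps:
l = -61/120 (l = 61*(-1/120) = -61/120 ≈ -0.50833)
U(A) = -49 + 2*A**2 (U(A) = (A**2 + A**2) - 49 = 2*A**2 - 49 = -49 + 2*A**2)
Z = 0 (Z = (-1 - 7)*0 = -8*0 = 0)
S(O) = 0
S(l) - Y/U(65) = 0 - 2640/(-49 + 2*65**2) = 0 - 2640/(-49 + 2*4225) = 0 - 2640/(-49 + 8450) = 0 - 2640/8401 = -2640/8401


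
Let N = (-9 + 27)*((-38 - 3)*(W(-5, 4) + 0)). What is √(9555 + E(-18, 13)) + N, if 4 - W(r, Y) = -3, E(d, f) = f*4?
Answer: -5166 + √9607 ≈ -5068.0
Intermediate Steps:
E(d, f) = 4*f
W(r, Y) = 7 (W(r, Y) = 4 - 1*(-3) = 4 + 3 = 7)
N = -5166 (N = (-9 + 27)*((-38 - 3)*(7 + 0)) = 18*(-41*7) = 18*(-287) = -5166)
√(9555 + E(-18, 13)) + N = √(9555 + 4*13) - 5166 = √(9555 + 52) - 5166 = √9607 - 5166 = -5166 + √9607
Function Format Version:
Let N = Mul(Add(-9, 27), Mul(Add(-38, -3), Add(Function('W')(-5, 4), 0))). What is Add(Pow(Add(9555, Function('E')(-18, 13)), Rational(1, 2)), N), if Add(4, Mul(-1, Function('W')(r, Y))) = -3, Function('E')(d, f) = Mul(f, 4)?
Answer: Add(-5166, Pow(9607, Rational(1, 2))) ≈ -5068.0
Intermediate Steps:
Function('E')(d, f) = Mul(4, f)
Function('W')(r, Y) = 7 (Function('W')(r, Y) = Add(4, Mul(-1, -3)) = Add(4, 3) = 7)
N = -5166 (N = Mul(Add(-9, 27), Mul(Add(-38, -3), Add(7, 0))) = Mul(18, Mul(-41, 7)) = Mul(18, -287) = -5166)
Add(Pow(Add(9555, Function('E')(-18, 13)), Rational(1, 2)), N) = Add(Pow(Add(9555, Mul(4, 13)), Rational(1, 2)), -5166) = Add(Pow(Add(9555, 52), Rational(1, 2)), -5166) = Add(Pow(9607, Rational(1, 2)), -5166) = Add(-5166, Pow(9607, Rational(1, 2)))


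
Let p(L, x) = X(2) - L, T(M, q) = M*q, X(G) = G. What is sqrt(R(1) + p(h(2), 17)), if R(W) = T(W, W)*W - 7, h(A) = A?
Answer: I*sqrt(6) ≈ 2.4495*I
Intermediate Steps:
p(L, x) = 2 - L
R(W) = -7 + W**3 (R(W) = (W*W)*W - 7 = W**2*W - 7 = W**3 - 7 = -7 + W**3)
sqrt(R(1) + p(h(2), 17)) = sqrt((-7 + 1**3) + (2 - 1*2)) = sqrt((-7 + 1) + (2 - 2)) = sqrt(-6 + 0) = sqrt(-6) = I*sqrt(6)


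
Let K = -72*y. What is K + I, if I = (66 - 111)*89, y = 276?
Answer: -23877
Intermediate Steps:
I = -4005 (I = -45*89 = -4005)
K = -19872 (K = -72*276 = -19872)
K + I = -19872 - 4005 = -23877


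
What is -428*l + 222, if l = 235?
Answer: -100358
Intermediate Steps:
-428*l + 222 = -428*235 + 222 = -100580 + 222 = -100358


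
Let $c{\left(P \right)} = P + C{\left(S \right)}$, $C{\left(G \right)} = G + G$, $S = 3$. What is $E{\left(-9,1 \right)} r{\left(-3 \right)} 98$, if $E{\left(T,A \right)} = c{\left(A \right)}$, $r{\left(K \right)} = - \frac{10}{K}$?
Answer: $\frac{6860}{3} \approx 2286.7$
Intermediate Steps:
$C{\left(G \right)} = 2 G$
$c{\left(P \right)} = 6 + P$ ($c{\left(P \right)} = P + 2 \cdot 3 = P + 6 = 6 + P$)
$E{\left(T,A \right)} = 6 + A$
$E{\left(-9,1 \right)} r{\left(-3 \right)} 98 = \left(6 + 1\right) \left(- \frac{10}{-3}\right) 98 = 7 \left(\left(-10\right) \left(- \frac{1}{3}\right)\right) 98 = 7 \cdot \frac{10}{3} \cdot 98 = \frac{70}{3} \cdot 98 = \frac{6860}{3}$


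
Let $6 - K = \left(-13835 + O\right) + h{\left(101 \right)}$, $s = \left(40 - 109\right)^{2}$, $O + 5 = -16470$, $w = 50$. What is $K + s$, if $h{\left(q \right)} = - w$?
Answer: $35127$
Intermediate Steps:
$O = -16475$ ($O = -5 - 16470 = -16475$)
$h{\left(q \right)} = -50$ ($h{\left(q \right)} = \left(-1\right) 50 = -50$)
$s = 4761$ ($s = \left(-69\right)^{2} = 4761$)
$K = 30366$ ($K = 6 - \left(\left(-13835 - 16475\right) - 50\right) = 6 - \left(-30310 - 50\right) = 6 - -30360 = 6 + 30360 = 30366$)
$K + s = 30366 + 4761 = 35127$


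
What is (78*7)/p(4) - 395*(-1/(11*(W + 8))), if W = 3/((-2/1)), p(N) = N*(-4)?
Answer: -32719/1144 ≈ -28.601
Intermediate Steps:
p(N) = -4*N
W = -3/2 (W = 3/((-2*1)) = 3/(-2) = 3*(-½) = -3/2 ≈ -1.5000)
(78*7)/p(4) - 395*(-1/(11*(W + 8))) = (78*7)/((-4*4)) - 395*(-1/(11*(-3/2 + 8))) = 546/(-16) - 395/((13/2)*(-11)) = 546*(-1/16) - 395/(-143/2) = -273/8 - 395*(-2/143) = -273/8 + 790/143 = -32719/1144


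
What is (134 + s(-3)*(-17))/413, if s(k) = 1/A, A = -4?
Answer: 79/236 ≈ 0.33475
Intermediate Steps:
s(k) = -¼ (s(k) = 1/(-4) = -¼)
(134 + s(-3)*(-17))/413 = (134 - ¼*(-17))/413 = (134 + 17/4)*(1/413) = (553/4)*(1/413) = 79/236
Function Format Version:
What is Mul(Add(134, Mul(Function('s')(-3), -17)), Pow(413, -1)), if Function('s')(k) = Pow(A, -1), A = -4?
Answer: Rational(79, 236) ≈ 0.33475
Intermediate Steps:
Function('s')(k) = Rational(-1, 4) (Function('s')(k) = Pow(-4, -1) = Rational(-1, 4))
Mul(Add(134, Mul(Function('s')(-3), -17)), Pow(413, -1)) = Mul(Add(134, Mul(Rational(-1, 4), -17)), Pow(413, -1)) = Mul(Add(134, Rational(17, 4)), Rational(1, 413)) = Mul(Rational(553, 4), Rational(1, 413)) = Rational(79, 236)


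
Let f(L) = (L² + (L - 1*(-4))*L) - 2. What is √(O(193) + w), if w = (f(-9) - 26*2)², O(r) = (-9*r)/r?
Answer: 15*√23 ≈ 71.938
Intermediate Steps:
f(L) = -2 + L² + L*(4 + L) (f(L) = (L² + (L + 4)*L) - 2 = (L² + (4 + L)*L) - 2 = (L² + L*(4 + L)) - 2 = -2 + L² + L*(4 + L))
O(r) = -9
w = 5184 (w = ((-2 + 2*(-9)² + 4*(-9)) - 26*2)² = ((-2 + 2*81 - 36) - 52)² = ((-2 + 162 - 36) - 52)² = (124 - 52)² = 72² = 5184)
√(O(193) + w) = √(-9 + 5184) = √5175 = 15*√23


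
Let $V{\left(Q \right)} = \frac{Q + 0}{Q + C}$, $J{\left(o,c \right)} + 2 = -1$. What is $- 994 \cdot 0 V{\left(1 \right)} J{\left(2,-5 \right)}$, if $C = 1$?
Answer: $0$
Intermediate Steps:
$J{\left(o,c \right)} = -3$ ($J{\left(o,c \right)} = -2 - 1 = -3$)
$V{\left(Q \right)} = \frac{Q}{1 + Q}$ ($V{\left(Q \right)} = \frac{Q + 0}{Q + 1} = \frac{Q}{1 + Q}$)
$- 994 \cdot 0 V{\left(1 \right)} J{\left(2,-5 \right)} = - 994 \cdot 0 \cdot 1 \frac{1}{1 + 1} \left(-3\right) = - 994 \cdot 0 \cdot 1 \cdot \frac{1}{2} \left(-3\right) = - 994 \cdot 0 \cdot \frac{1}{2} \left(-3\right) = - 994 \cdot 0 \left(-3\right) = \left(-994\right) 0 = 0$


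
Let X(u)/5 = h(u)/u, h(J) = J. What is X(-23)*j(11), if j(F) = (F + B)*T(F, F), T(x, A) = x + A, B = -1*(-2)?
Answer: 1430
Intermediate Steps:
B = 2
T(x, A) = A + x
X(u) = 5 (X(u) = 5*(u/u) = 5*1 = 5)
j(F) = 2*F*(2 + F) (j(F) = (F + 2)*(F + F) = (2 + F)*(2*F) = 2*F*(2 + F))
X(-23)*j(11) = 5*(2*11*(2 + 11)) = 5*(2*11*13) = 5*286 = 1430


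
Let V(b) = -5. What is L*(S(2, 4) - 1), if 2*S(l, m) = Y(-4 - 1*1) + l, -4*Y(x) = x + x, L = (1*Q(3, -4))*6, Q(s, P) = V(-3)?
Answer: -75/2 ≈ -37.500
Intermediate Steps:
Q(s, P) = -5
L = -30 (L = (1*(-5))*6 = -5*6 = -30)
Y(x) = -x/2 (Y(x) = -(x + x)/4 = -x/2)
S(l, m) = 5/4 + l/2 (S(l, m) = (-(-4 - 1*1)/2 + l)/2 = (-(-4 - 1)/2 + l)/2 = (-1/2*(-5) + l)/2 = (5/2 + l)/2 = 5/4 + l/2)
L*(S(2, 4) - 1) = -30*((5/4 + (1/2)*2) - 1) = -30*((5/4 + 1) - 1) = -30*(9/4 - 1) = -30*5/4 = -75/2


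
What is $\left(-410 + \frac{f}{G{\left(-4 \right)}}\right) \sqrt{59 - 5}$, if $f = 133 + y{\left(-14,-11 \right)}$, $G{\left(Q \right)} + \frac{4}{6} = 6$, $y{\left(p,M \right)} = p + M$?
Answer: $- \frac{4677 \sqrt{6}}{4} \approx -2864.1$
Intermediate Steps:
$y{\left(p,M \right)} = M + p$
$G{\left(Q \right)} = \frac{16}{3}$ ($G{\left(Q \right)} = - \frac{2}{3} + 6 = \frac{16}{3}$)
$f = 108$ ($f = 133 - 25 = 108$)
$\left(-410 + \frac{f}{G{\left(-4 \right)}}\right) \sqrt{59 - 5} = \left(-410 + \frac{108}{\frac{16}{3}}\right) \sqrt{59 - 5} = \left(-410 + 108 \cdot \frac{3}{16}\right) \sqrt{54} = \left(-410 + \frac{81}{4}\right) 3 \sqrt{6} = - \frac{1559 \cdot 3 \sqrt{6}}{4} = - \frac{4677 \sqrt{6}}{4}$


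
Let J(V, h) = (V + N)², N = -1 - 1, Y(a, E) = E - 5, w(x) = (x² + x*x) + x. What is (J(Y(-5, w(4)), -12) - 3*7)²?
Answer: 672400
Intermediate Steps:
w(x) = x + 2*x² (w(x) = (x² + x²) + x = 2*x² + x = x + 2*x²)
Y(a, E) = -5 + E
N = -2
J(V, h) = (-2 + V)² (J(V, h) = (V - 2)² = (-2 + V)²)
(J(Y(-5, w(4)), -12) - 3*7)² = ((-2 + (-5 + 4*(1 + 2*4)))² - 3*7)² = ((-2 + (-5 + 4*(1 + 8)))² - 21)² = ((-2 + (-5 + 4*9))² - 21)² = ((-2 + (-5 + 36))² - 21)² = ((-2 + 31)² - 21)² = (29² - 21)² = (841 - 21)² = 820² = 672400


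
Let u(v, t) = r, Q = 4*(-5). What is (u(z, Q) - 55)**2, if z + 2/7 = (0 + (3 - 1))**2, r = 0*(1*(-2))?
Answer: 3025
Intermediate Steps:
Q = -20
r = 0 (r = 0*(-2) = 0)
z = 26/7 (z = -2/7 + (0 + (3 - 1))**2 = -2/7 + (0 + 2)**2 = -2/7 + 2**2 = -2/7 + 4 = 26/7 ≈ 3.7143)
u(v, t) = 0
(u(z, Q) - 55)**2 = (0 - 55)**2 = (-55)**2 = 3025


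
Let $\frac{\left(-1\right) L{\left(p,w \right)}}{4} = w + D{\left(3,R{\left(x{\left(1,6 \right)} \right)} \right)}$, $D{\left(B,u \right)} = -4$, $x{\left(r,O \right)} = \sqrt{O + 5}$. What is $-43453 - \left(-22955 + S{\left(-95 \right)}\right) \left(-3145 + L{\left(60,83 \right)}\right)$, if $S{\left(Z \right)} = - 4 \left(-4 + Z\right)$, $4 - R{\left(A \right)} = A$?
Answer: $-78120152$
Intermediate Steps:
$x{\left(r,O \right)} = \sqrt{5 + O}$
$R{\left(A \right)} = 4 - A$
$S{\left(Z \right)} = 16 - 4 Z$
$L{\left(p,w \right)} = 16 - 4 w$ ($L{\left(p,w \right)} = - 4 \left(w - 4\right) = - 4 \left(-4 + w\right) = 16 - 4 w$)
$-43453 - \left(-22955 + S{\left(-95 \right)}\right) \left(-3145 + L{\left(60,83 \right)}\right) = -43453 - \left(-22955 + \left(16 - -380\right)\right) \left(-3145 + \left(16 - 332\right)\right) = -43453 - \left(-22955 + \left(16 + 380\right)\right) \left(-3145 + \left(16 - 332\right)\right) = -43453 - \left(-22955 + 396\right) \left(-3145 - 316\right) = -43453 - \left(-22559\right) \left(-3461\right) = -43453 - 78076699 = -78120152$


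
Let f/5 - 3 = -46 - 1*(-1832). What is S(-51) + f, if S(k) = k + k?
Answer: 8843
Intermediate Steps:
f = 8945 (f = 15 + 5*(-46 - 1*(-1832)) = 15 + 5*(-46 + 1832) = 15 + 5*1786 = 15 + 8930 = 8945)
S(k) = 2*k
S(-51) + f = 2*(-51) + 8945 = -102 + 8945 = 8843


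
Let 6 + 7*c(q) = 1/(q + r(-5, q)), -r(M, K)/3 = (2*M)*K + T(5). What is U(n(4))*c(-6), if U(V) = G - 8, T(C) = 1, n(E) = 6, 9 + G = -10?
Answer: 1135/49 ≈ 23.163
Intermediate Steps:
G = -19 (G = -9 - 10 = -19)
r(M, K) = -3 - 6*K*M (r(M, K) = -3*((2*M)*K + 1) = -3*(2*K*M + 1) = -3*(1 + 2*K*M) = -3 - 6*K*M)
c(q) = -6/7 + 1/(7*(-3 + 31*q)) (c(q) = -6/7 + 1/(7*(q + (-3 - 6*q*(-5)))) = -6/7 + 1/(7*(q + (-3 + 30*q))) = -6/7 + 1/(7*(-3 + 31*q)))
U(V) = -27 (U(V) = -19 - 8 = -27)
U(n(4))*c(-6) = -27*(-19 + 186*(-6))/(7*(3 - 31*(-6))) = -27*(-19 - 1116)/(7*(3 + 186)) = -27*(-1135)/(7*189) = -27*(-1135/1323) = 1135/49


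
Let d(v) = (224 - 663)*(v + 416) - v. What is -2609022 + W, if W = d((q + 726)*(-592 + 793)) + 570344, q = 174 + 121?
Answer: -92518542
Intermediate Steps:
q = 295
d(v) = -182624 - 440*v (d(v) = -439*(416 + v) - v = (-182624 - 439*v) - v = -182624 - 440*v)
W = -89909520 (W = (-182624 - 440*(295 + 726)*(-592 + 793)) + 570344 = (-182624 - 449240*201) + 570344 = (-182624 - 440*205221) + 570344 = (-182624 - 90297240) + 570344 = -90479864 + 570344 = -89909520)
-2609022 + W = -2609022 - 89909520 = -92518542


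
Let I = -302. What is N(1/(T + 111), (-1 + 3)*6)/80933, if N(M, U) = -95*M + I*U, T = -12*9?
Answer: -10967/242799 ≈ -0.045169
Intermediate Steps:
T = -108
N(M, U) = -302*U - 95*M (N(M, U) = -95*M - 302*U = -302*U - 95*M)
N(1/(T + 111), (-1 + 3)*6)/80933 = (-302*(-1 + 3)*6 - 95/(-108 + 111))/80933 = (-604*6 - 95/3)*(1/80933) = (-302*12 - 95*1/3)*(1/80933) = (-3624 - 95/3)*(1/80933) = -10967/3*1/80933 = -10967/242799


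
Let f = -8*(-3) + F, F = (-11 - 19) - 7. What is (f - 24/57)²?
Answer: 65025/361 ≈ 180.12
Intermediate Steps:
F = -37 (F = -30 - 7 = -37)
f = -13 (f = -8*(-3) - 37 = 24 - 37 = -13)
(f - 24/57)² = (-13 - 24/57)² = (-13 - 24*1/57)² = (-13 - 8/19)² = (-255/19)² = 65025/361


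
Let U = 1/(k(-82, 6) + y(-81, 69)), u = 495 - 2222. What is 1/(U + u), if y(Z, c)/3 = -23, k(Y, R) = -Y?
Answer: -13/22450 ≈ -0.00057906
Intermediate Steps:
y(Z, c) = -69 (y(Z, c) = 3*(-23) = -69)
u = -1727
U = 1/13 (U = 1/(-1*(-82) - 69) = 1/(82 - 69) = 1/13 ≈ 0.076923)
1/(U + u) = 1/(1/13 - 1727) = 1/(-22450/13) = -13/22450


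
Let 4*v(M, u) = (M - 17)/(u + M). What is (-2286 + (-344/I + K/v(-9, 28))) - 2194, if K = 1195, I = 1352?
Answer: -1347493/169 ≈ -7973.3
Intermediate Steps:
v(M, u) = (-17 + M)/(4*(M + u)) (v(M, u) = ((M - 17)/(u + M))/4 = ((-17 + M)/(M + u))/4 = (-17 + M)/(4*(M + u)))
(-2286 + (-344/I + K/v(-9, 28))) - 2194 = (-2286 + (-344/1352 + 1195/(((-17 - 9)/(4*(-9 + 28)))))) - 2194 = (-2286 + (-344*1/1352 + 1195/(((¼)*(-26)/19)))) - 2194 = (-2286 + (-43/169 + 1195/(((¼)*(1/19)*(-26))))) - 2194 = (-2286 + (-43/169 + 1195/(-13/38))) - 2194 = (-2286 + (-43/169 + 1195*(-38/13))) - 2194 = (-2286 + (-43/169 - 45410/13)) - 2194 = (-2286 - 590373/169) - 2194 = -976707/169 - 2194 = -1347493/169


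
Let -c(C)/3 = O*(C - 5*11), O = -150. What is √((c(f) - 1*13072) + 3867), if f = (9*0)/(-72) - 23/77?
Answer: I*√202116145/77 ≈ 184.63*I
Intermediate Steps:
f = -23/77 (f = 0*(-1/72) - 23*1/77 = 0 - 23/77 = -23/77 ≈ -0.29870)
c(C) = -24750 + 450*C (c(C) = -(-450)*(C - 5*11) = -(-450)*(C - 55) = -(-450)*(-55 + C) = -3*(8250 - 150*C) = -24750 + 450*C)
√((c(f) - 1*13072) + 3867) = √(((-24750 + 450*(-23/77)) - 1*13072) + 3867) = √(((-24750 - 10350/77) - 13072) + 3867) = √((-1916100/77 - 13072) + 3867) = √(-2922644/77 + 3867) = √(-2624885/77) = I*√202116145/77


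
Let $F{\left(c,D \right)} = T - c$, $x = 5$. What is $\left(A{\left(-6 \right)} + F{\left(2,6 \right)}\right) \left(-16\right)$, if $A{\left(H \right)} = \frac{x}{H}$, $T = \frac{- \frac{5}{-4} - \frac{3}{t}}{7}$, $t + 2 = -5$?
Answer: $\frac{6100}{147} \approx 41.497$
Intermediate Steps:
$t = -7$ ($t = -2 - 5 = -7$)
$T = \frac{47}{196}$ ($T = \frac{- \frac{5}{-4} - \frac{3}{-7}}{7} = \left(\left(-5\right) \left(- \frac{1}{4}\right) - - \frac{3}{7}\right) \frac{1}{7} = \left(\frac{5}{4} + \frac{3}{7}\right) \frac{1}{7} = \frac{47}{28} \cdot \frac{1}{7} = \frac{47}{196} \approx 0.2398$)
$A{\left(H \right)} = \frac{5}{H}$
$F{\left(c,D \right)} = \frac{47}{196} - c$
$\left(A{\left(-6 \right)} + F{\left(2,6 \right)}\right) \left(-16\right) = \left(\frac{5}{-6} + \left(\frac{47}{196} - 2\right)\right) \left(-16\right) = \left(5 \left(- \frac{1}{6}\right) + \left(\frac{47}{196} - 2\right)\right) \left(-16\right) = \left(- \frac{5}{6} - \frac{345}{196}\right) \left(-16\right) = \left(- \frac{1525}{588}\right) \left(-16\right) = \frac{6100}{147}$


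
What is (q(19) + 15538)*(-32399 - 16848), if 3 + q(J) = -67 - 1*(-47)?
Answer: -764067205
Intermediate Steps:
q(J) = -23 (q(J) = -3 + (-67 - 1*(-47)) = -3 + (-67 + 47) = -3 - 20 = -23)
(q(19) + 15538)*(-32399 - 16848) = (-23 + 15538)*(-32399 - 16848) = 15515*(-49247) = -764067205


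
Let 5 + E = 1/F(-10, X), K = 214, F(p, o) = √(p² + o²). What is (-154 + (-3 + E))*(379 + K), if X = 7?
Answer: -96066 + 593*√149/149 ≈ -96017.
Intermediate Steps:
F(p, o) = √(o² + p²)
E = -5 + √149/149 (E = -5 + 1/(√(7² + (-10)²)) = -5 + 1/(√(49 + 100)) = -5 + 1/(√149) = -5 + √149/149 ≈ -4.9181)
(-154 + (-3 + E))*(379 + K) = (-154 + (-3 + (-5 + √149/149)))*(379 + 214) = (-154 + (-8 + √149/149))*593 = (-162 + √149/149)*593 = -96066 + 593*√149/149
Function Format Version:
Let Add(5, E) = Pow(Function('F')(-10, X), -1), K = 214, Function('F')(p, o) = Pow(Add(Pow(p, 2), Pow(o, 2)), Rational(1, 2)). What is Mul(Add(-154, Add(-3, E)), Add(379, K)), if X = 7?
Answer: Add(-96066, Mul(Rational(593, 149), Pow(149, Rational(1, 2)))) ≈ -96017.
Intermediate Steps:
Function('F')(p, o) = Pow(Add(Pow(o, 2), Pow(p, 2)), Rational(1, 2))
E = Add(-5, Mul(Rational(1, 149), Pow(149, Rational(1, 2)))) (E = Add(-5, Pow(Pow(Add(Pow(7, 2), Pow(-10, 2)), Rational(1, 2)), -1)) = Add(-5, Pow(Pow(Add(49, 100), Rational(1, 2)), -1)) = Add(-5, Pow(Pow(149, Rational(1, 2)), -1)) = Add(-5, Mul(Rational(1, 149), Pow(149, Rational(1, 2)))) ≈ -4.9181)
Mul(Add(-154, Add(-3, E)), Add(379, K)) = Mul(Add(-154, Add(-3, Add(-5, Mul(Rational(1, 149), Pow(149, Rational(1, 2)))))), Add(379, 214)) = Mul(Add(-154, Add(-8, Mul(Rational(1, 149), Pow(149, Rational(1, 2))))), 593) = Mul(Add(-162, Mul(Rational(1, 149), Pow(149, Rational(1, 2)))), 593) = Add(-96066, Mul(Rational(593, 149), Pow(149, Rational(1, 2))))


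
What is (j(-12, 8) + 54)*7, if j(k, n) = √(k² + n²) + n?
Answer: 434 + 28*√13 ≈ 534.96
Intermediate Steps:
j(k, n) = n + √(k² + n²)
(j(-12, 8) + 54)*7 = ((8 + √((-12)² + 8²)) + 54)*7 = ((8 + √(144 + 64)) + 54)*7 = ((8 + √208) + 54)*7 = ((8 + 4*√13) + 54)*7 = (62 + 4*√13)*7 = 434 + 28*√13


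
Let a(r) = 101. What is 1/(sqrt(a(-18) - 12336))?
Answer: -I*sqrt(12235)/12235 ≈ -0.0090406*I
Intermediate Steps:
1/(sqrt(a(-18) - 12336)) = 1/(sqrt(101 - 12336)) = 1/(sqrt(-12235)) = 1/(I*sqrt(12235)) = -I*sqrt(12235)/12235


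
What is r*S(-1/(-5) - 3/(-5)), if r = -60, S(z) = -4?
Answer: 240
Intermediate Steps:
r*S(-1/(-5) - 3/(-5)) = -60*(-4) = 240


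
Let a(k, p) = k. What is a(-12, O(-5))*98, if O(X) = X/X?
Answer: -1176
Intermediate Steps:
O(X) = 1
a(-12, O(-5))*98 = -12*98 = -1176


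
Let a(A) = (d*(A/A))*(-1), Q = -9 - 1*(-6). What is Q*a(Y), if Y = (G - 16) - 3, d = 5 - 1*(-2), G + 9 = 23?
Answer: 21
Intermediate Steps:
G = 14 (G = -9 + 23 = 14)
d = 7 (d = 5 + 2 = 7)
Q = -3 (Q = -9 + 6 = -3)
Y = -5 (Y = (14 - 16) - 3 = -2 - 3 = -5)
a(A) = -7 (a(A) = (7*(A/A))*(-1) = (7*1)*(-1) = 7*(-1) = -7)
Q*a(Y) = -3*(-7) = 21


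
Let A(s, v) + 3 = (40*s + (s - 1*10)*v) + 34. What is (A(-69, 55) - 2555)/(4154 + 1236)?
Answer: -9629/5390 ≈ -1.7865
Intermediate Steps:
A(s, v) = 31 + 40*s + v*(-10 + s) (A(s, v) = -3 + ((40*s + (s - 1*10)*v) + 34) = -3 + ((40*s + (s - 10)*v) + 34) = -3 + ((40*s + (-10 + s)*v) + 34) = -3 + ((40*s + v*(-10 + s)) + 34) = -3 + (34 + 40*s + v*(-10 + s)) = 31 + 40*s + v*(-10 + s))
(A(-69, 55) - 2555)/(4154 + 1236) = ((31 - 10*55 + 40*(-69) - 69*55) - 2555)/(4154 + 1236) = ((31 - 550 - 2760 - 3795) - 2555)/5390 = (-7074 - 2555)*(1/5390) = -9629*1/5390 = -9629/5390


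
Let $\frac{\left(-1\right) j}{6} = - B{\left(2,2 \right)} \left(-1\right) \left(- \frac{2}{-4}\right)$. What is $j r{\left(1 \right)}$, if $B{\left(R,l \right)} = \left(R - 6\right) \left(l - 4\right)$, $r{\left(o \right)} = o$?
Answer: $-24$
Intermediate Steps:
$B{\left(R,l \right)} = \left(-6 + R\right) \left(-4 + l\right)$ ($B{\left(R,l \right)} = \left(R - 6\right) \left(-4 + l\right) = \left(-6 + R\right) \left(-4 + l\right)$)
$j = -24$ ($j = - 6 - (24 - 12 - 8 + 2 \cdot 2) \left(-1\right) \left(- \frac{2}{-4}\right) = - 6 - (24 - 12 - 8 + 4) \left(-1\right) \left(\left(-2\right) \left(- \frac{1}{4}\right)\right) = - 6 \left(-1\right) 8 \left(-1\right) \frac{1}{2} = - 6 \left(-8\right) \left(-1\right) \frac{1}{2} = - 6 \cdot 8 \cdot \frac{1}{2} = \left(-6\right) 4 = -24$)
$j r{\left(1 \right)} = \left(-24\right) 1 = -24$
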